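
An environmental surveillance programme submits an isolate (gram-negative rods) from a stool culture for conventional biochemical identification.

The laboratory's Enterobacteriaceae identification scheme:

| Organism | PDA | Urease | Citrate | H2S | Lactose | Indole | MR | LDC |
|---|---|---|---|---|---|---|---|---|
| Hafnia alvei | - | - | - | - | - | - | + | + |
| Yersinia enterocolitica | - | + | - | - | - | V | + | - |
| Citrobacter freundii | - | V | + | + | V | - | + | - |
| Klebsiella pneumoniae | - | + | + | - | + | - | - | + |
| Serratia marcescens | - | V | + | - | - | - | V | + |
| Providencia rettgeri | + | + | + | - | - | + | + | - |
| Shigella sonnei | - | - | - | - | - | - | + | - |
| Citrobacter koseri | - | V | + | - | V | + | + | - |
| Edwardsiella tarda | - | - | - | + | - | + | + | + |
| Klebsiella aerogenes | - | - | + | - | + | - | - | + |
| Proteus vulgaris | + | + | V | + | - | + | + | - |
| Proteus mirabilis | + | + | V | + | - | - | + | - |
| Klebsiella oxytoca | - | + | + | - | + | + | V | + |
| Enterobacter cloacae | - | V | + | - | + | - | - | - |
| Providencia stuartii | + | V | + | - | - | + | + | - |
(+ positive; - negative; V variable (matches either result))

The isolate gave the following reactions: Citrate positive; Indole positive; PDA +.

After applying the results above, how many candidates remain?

3

Citrate +: excludes Hafnia alvei, Yersinia enterocolitica, Shigella sonnei, Edwardsiella tarda — 11 left.
PDA +: excludes 7 organisms — 4 left.
Indole +: excludes Proteus mirabilis — 3 left.
Still consistent: Proteus vulgaris, Providencia rettgeri, Providencia stuartii.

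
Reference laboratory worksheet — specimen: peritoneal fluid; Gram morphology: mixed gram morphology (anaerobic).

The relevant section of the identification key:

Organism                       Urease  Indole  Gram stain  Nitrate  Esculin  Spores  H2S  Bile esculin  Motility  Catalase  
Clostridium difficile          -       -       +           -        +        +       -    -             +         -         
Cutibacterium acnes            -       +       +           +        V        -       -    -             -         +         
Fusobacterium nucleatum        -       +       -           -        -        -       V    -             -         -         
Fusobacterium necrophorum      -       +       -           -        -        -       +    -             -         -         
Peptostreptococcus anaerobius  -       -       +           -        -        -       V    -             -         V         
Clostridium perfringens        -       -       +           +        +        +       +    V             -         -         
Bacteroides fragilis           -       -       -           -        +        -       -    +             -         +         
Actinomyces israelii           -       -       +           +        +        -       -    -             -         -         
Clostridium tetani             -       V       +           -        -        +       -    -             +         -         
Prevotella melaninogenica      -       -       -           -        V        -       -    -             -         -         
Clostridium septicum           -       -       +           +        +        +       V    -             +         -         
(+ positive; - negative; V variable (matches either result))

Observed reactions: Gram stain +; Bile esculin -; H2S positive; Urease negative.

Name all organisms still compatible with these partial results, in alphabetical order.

Clostridium perfringens, Clostridium septicum, Peptostreptococcus anaerobius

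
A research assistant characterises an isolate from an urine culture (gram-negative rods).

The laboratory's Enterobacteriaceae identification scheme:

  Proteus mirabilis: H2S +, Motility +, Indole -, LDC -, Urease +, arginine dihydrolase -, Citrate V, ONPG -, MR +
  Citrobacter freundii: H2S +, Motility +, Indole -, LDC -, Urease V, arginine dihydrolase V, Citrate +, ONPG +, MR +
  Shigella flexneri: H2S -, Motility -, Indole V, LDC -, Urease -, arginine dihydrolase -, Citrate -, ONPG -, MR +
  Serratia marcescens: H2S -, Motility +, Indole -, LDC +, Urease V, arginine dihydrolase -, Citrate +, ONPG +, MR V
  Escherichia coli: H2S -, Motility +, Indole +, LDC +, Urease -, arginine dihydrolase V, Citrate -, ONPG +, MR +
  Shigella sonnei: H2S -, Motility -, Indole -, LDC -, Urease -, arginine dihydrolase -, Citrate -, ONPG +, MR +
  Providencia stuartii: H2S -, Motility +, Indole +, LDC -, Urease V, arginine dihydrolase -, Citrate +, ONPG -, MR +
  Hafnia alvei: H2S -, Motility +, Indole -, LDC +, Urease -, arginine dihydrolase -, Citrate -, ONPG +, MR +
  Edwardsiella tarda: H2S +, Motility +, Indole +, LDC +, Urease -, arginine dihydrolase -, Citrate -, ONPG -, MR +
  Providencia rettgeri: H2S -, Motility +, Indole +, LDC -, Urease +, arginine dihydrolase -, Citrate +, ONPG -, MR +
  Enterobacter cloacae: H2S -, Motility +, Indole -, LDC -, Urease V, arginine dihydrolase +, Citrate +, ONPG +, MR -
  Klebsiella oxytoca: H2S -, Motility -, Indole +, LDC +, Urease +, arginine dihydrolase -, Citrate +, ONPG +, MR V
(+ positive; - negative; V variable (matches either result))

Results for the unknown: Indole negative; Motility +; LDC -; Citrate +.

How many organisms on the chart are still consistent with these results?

Motility +: excludes Shigella flexneri, Shigella sonnei, Klebsiella oxytoca — 9 left.
LDC -: excludes Serratia marcescens, Escherichia coli, Hafnia alvei, Edwardsiella tarda — 5 left.
Citrate +: all 5 remaining candidates are consistent.
Indole -: excludes Providencia stuartii, Providencia rettgeri — 3 left.
Still consistent: Citrobacter freundii, Enterobacter cloacae, Proteus mirabilis.

3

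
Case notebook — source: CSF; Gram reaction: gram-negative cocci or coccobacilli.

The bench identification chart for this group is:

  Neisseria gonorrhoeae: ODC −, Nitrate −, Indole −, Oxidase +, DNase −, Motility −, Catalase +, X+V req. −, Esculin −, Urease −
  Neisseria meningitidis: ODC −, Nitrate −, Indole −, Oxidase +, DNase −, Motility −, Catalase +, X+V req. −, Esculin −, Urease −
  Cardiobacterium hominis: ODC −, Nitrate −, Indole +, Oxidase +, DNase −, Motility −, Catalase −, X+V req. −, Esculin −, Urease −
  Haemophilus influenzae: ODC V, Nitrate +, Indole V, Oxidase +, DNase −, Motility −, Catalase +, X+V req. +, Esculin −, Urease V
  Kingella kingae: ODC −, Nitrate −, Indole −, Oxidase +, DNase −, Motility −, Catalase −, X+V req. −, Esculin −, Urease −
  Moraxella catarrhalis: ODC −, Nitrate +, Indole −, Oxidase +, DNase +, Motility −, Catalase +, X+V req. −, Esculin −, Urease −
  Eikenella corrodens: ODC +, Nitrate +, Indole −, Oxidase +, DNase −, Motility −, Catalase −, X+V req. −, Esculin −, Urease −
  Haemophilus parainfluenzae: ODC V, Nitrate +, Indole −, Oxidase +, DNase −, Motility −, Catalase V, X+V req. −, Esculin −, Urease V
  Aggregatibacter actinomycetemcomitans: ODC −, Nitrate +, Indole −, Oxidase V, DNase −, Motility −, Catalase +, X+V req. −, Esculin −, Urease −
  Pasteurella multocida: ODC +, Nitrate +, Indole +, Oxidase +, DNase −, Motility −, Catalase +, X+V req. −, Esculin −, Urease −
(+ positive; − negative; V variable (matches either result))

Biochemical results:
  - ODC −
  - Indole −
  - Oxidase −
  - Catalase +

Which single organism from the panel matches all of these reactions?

Catalase +: excludes Cardiobacterium hominis, Kingella kingae, Eikenella corrodens — 7 left.
ODC −: excludes Pasteurella multocida — 6 left.
Indole −: all 6 remaining candidates are consistent.
Oxidase −: excludes 5 organisms — 1 left.

Aggregatibacter actinomycetemcomitans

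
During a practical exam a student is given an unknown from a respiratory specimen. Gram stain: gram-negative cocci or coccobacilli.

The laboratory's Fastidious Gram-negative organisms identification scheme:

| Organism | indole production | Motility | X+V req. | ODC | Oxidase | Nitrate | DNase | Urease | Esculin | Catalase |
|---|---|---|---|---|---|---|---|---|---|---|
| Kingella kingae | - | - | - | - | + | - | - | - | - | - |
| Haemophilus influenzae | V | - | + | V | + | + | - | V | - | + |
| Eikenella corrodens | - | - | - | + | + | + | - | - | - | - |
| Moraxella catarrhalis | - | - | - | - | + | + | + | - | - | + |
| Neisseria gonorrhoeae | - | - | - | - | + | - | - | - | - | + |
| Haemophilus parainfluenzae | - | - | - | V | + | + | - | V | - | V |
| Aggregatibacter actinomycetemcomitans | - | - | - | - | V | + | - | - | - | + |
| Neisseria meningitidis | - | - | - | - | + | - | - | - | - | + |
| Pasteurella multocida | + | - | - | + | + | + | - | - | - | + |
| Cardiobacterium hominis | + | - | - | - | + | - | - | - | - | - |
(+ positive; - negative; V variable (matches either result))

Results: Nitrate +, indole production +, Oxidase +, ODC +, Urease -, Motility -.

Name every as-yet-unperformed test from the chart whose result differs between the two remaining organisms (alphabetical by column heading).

ODC +: excludes 6 organisms — 4 left.
Oxidase +: all 4 remaining candidates are consistent.
Urease -: all 4 remaining candidates are consistent.
Motility -: all 4 remaining candidates are consistent.
Nitrate +: all 4 remaining candidates are consistent.
indole production +: excludes Eikenella corrodens, Haemophilus parainfluenzae — 2 left.
Two candidates remain: Haemophilus influenzae and Pasteurella multocida.
  X+V req.: Haemophilus influenzae +, Pasteurella multocida - — discriminates.
  DNase: - vs - — same for both, does not separate.
  Esculin: - vs - — same for both, does not separate.
  Catalase: + vs + — same for both, does not separate.

X+V req.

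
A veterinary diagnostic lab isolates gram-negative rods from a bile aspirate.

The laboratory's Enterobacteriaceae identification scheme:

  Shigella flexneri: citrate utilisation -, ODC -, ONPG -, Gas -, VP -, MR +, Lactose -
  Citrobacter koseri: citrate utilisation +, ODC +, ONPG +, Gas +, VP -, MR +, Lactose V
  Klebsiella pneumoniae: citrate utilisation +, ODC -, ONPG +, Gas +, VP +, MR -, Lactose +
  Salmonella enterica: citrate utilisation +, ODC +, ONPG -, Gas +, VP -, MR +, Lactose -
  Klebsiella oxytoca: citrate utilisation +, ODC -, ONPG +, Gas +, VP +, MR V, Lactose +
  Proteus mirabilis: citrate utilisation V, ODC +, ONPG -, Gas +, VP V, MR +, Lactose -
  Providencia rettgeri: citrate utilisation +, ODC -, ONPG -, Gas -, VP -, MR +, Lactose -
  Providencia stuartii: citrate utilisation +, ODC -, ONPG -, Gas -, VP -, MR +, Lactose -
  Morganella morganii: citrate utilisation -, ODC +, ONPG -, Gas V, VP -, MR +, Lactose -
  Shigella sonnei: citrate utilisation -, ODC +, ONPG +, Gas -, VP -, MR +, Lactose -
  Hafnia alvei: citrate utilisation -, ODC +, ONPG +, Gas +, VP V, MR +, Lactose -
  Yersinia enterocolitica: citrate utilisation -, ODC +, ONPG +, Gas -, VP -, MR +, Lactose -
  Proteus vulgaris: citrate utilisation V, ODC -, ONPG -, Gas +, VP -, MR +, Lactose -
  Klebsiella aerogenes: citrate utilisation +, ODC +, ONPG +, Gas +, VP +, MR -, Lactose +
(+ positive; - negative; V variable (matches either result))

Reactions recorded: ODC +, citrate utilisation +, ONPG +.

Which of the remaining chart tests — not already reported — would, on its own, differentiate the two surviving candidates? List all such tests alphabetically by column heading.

ONPG +: excludes 7 organisms — 7 left.
ODC +: excludes Klebsiella pneumoniae, Klebsiella oxytoca — 5 left.
citrate utilisation +: excludes Shigella sonnei, Hafnia alvei, Yersinia enterocolitica — 2 left.
Two candidates remain: Citrobacter koseri and Klebsiella aerogenes.
  Gas: + vs + — same for both, does not separate.
  VP: Citrobacter koseri -, Klebsiella aerogenes + — discriminates.
  MR: Citrobacter koseri +, Klebsiella aerogenes - — discriminates.
  Lactose: V vs + — variable for at least one, does not separate.

MR, VP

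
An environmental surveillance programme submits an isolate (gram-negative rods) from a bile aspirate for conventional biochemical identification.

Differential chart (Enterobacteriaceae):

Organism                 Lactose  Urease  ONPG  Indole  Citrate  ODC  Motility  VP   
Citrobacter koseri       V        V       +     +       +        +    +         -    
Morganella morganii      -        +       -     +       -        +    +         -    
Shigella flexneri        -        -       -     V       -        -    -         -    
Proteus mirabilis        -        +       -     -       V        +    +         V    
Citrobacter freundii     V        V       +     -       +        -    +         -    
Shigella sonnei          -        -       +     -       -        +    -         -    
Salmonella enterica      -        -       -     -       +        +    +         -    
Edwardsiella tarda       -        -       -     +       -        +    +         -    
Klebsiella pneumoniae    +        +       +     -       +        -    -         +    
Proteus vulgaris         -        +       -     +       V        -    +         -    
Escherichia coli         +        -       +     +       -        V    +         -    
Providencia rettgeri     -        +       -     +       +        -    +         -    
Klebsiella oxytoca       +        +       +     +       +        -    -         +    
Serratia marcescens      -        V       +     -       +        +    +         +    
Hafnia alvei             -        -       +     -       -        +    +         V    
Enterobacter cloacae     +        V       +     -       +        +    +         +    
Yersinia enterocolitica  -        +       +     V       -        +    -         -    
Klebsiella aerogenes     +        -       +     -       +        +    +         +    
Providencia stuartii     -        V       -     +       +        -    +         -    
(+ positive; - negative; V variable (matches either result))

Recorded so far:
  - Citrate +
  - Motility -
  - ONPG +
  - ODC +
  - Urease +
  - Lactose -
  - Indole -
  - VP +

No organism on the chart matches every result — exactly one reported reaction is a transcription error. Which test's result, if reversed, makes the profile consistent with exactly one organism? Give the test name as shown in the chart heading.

As reported, no row in the chart matches all 8 reactions.
Reversing ONPG → still no organism matches.
Reversing Motility (to +) → unique match: Serratia marcescens.
Reversing VP → still no organism matches.
Reversing Lactose → still no organism matches.
Reversing Citrate → still no organism matches.
Reversing Urease → still no organism matches.
Reversing Indole → still no organism matches.
Reversing ODC → still no organism matches.

Motility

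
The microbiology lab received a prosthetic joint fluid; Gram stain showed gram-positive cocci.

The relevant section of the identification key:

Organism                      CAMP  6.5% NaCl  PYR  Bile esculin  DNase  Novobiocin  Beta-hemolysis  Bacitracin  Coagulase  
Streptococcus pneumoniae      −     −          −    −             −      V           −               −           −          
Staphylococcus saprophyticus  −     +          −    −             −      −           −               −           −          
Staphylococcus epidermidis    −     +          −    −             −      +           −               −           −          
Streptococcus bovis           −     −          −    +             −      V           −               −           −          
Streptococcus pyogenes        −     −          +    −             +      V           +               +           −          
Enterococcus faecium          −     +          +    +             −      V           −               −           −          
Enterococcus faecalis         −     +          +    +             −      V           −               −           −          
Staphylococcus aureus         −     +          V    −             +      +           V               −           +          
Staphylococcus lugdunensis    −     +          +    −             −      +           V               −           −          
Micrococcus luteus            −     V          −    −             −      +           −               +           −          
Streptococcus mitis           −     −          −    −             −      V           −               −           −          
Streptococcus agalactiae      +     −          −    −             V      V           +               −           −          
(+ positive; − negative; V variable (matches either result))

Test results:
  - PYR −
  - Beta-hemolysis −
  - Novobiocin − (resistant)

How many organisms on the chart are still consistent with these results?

PYR −: excludes Streptococcus pyogenes, Enterococcus faecium, Enterococcus faecalis, Staphylococcus lugdunensis — 8 left.
Beta-hemolysis −: excludes Streptococcus agalactiae — 7 left.
Novobiocin −: excludes Staphylococcus epidermidis, Staphylococcus aureus, Micrococcus luteus — 4 left.
Still consistent: Staphylococcus saprophyticus, Streptococcus bovis, Streptococcus mitis, Streptococcus pneumoniae.

4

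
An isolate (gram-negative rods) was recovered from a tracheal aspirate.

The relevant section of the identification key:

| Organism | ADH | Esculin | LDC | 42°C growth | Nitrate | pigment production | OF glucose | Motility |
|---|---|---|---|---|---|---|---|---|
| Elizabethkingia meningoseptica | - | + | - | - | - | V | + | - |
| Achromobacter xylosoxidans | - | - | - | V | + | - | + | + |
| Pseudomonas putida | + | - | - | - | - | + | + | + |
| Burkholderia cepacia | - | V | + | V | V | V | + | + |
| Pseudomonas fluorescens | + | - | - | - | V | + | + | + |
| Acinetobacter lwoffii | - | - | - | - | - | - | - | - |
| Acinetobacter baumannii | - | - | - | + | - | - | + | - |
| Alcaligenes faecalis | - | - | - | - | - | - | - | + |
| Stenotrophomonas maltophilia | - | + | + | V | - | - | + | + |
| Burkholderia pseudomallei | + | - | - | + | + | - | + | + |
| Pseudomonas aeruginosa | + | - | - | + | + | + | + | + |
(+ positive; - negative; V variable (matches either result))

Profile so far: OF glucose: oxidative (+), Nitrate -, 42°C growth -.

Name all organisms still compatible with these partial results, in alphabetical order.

Burkholderia cepacia, Elizabethkingia meningoseptica, Pseudomonas fluorescens, Pseudomonas putida, Stenotrophomonas maltophilia

Nitrate -: excludes Achromobacter xylosoxidans, Burkholderia pseudomallei, Pseudomonas aeruginosa — 8 left.
OF glucose +: excludes Acinetobacter lwoffii, Alcaligenes faecalis — 6 left.
42°C growth -: excludes Acinetobacter baumannii — 5 left.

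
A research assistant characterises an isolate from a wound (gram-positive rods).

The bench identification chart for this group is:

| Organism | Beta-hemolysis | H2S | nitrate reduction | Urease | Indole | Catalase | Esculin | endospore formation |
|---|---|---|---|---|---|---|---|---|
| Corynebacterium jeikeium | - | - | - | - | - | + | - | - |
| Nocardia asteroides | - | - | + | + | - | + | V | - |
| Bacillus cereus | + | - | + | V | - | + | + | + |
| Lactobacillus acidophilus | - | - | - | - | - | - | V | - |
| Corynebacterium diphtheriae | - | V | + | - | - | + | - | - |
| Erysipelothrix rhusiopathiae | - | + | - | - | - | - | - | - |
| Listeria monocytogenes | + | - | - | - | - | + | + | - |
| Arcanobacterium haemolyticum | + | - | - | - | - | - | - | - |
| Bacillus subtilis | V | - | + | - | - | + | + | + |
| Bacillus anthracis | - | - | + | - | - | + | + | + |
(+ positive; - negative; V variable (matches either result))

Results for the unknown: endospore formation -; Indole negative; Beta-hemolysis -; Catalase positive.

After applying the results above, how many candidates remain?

3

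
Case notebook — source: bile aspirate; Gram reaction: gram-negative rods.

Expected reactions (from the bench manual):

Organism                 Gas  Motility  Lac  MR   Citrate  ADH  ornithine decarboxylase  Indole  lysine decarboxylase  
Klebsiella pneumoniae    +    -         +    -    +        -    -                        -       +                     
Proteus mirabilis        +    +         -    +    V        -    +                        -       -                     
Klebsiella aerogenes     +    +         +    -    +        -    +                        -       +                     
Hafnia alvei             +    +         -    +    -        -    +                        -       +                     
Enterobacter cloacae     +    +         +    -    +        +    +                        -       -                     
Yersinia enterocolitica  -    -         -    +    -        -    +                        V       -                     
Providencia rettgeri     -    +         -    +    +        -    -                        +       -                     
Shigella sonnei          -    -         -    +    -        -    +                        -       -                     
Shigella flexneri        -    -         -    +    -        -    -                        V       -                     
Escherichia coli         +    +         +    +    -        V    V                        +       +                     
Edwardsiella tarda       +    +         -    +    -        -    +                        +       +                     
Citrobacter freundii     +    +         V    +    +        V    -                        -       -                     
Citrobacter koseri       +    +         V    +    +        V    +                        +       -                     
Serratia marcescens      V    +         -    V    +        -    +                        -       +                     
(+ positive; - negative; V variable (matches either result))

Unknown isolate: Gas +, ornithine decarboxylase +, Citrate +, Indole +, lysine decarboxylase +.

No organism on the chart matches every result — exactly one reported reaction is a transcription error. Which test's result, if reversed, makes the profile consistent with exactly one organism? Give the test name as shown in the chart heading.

lysine decarboxylase

As reported, no row in the chart matches all 5 reactions.
Reversing Citrate → 2 organisms match (not unique).
Reversing ornithine decarboxylase → still no organism matches.
Reversing Gas → still no organism matches.
Reversing lysine decarboxylase (to -) → unique match: Citrobacter koseri.
Reversing Indole → 2 organisms match (not unique).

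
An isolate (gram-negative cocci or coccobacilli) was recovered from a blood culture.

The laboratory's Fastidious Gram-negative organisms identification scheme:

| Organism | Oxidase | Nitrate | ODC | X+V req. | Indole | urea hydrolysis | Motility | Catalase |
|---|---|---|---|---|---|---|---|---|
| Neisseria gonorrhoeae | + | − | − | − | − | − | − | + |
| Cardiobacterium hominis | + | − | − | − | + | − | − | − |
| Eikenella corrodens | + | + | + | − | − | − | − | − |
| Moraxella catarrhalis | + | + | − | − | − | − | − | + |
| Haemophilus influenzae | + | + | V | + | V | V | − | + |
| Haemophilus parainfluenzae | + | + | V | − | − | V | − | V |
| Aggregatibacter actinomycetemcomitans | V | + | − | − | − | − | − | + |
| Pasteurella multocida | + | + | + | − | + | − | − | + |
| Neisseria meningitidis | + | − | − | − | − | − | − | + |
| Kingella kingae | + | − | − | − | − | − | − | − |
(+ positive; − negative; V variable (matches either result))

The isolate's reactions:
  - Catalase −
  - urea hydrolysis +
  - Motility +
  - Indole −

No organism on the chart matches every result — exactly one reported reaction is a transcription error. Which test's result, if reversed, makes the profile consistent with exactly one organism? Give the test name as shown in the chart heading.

Motility

As reported, no row in the chart matches all 4 reactions.
Reversing Motility (to −) → unique match: Haemophilus parainfluenzae.
Reversing urea hydrolysis → still no organism matches.
Reversing Catalase → still no organism matches.
Reversing Indole → still no organism matches.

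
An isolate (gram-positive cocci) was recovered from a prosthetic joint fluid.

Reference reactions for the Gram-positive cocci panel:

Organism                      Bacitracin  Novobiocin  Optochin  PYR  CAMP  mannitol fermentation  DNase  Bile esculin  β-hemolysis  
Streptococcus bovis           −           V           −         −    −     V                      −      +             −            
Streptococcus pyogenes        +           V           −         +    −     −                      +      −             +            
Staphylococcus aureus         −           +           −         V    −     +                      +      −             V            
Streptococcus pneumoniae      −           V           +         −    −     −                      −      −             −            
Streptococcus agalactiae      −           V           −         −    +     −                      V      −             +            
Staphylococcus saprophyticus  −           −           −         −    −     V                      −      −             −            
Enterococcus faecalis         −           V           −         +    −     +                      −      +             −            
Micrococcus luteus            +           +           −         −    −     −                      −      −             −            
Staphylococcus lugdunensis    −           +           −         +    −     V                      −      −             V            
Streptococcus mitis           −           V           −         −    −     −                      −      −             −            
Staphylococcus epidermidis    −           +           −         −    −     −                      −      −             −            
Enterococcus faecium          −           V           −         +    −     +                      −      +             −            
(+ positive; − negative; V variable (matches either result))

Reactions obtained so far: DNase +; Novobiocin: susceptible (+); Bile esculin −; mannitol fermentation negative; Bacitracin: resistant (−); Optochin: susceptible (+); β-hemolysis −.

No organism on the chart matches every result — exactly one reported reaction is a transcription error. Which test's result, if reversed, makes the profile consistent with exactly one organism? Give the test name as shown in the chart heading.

As reported, no row in the chart matches all 7 reactions.
Reversing Optochin → still no organism matches.
Reversing Bacitracin → still no organism matches.
Reversing Bile esculin → still no organism matches.
Reversing mannitol fermentation → still no organism matches.
Reversing β-hemolysis → still no organism matches.
Reversing DNase (to −) → unique match: Streptococcus pneumoniae.
Reversing Novobiocin → still no organism matches.

DNase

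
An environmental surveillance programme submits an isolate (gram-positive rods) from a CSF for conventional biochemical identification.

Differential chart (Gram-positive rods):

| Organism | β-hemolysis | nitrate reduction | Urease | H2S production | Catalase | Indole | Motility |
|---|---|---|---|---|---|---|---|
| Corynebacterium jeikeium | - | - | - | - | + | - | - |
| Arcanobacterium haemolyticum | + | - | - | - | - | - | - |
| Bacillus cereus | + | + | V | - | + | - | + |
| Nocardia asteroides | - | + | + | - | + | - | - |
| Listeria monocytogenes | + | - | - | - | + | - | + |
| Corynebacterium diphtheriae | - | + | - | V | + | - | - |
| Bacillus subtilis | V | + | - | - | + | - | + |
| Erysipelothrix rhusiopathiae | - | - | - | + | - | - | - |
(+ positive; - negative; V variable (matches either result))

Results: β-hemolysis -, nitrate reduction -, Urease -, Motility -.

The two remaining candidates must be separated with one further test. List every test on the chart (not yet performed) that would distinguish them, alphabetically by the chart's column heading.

Urease -: excludes Nocardia asteroides — 7 left.
Motility -: excludes Bacillus cereus, Listeria monocytogenes, Bacillus subtilis — 4 left.
β-hemolysis -: excludes Arcanobacterium haemolyticum — 3 left.
nitrate reduction -: excludes Corynebacterium diphtheriae — 2 left.
Two candidates remain: Corynebacterium jeikeium and Erysipelothrix rhusiopathiae.
  H2S production: Corynebacterium jeikeium -, Erysipelothrix rhusiopathiae + — discriminates.
  Catalase: Corynebacterium jeikeium +, Erysipelothrix rhusiopathiae - — discriminates.
  Indole: - vs - — same for both, does not separate.

Catalase, H2S production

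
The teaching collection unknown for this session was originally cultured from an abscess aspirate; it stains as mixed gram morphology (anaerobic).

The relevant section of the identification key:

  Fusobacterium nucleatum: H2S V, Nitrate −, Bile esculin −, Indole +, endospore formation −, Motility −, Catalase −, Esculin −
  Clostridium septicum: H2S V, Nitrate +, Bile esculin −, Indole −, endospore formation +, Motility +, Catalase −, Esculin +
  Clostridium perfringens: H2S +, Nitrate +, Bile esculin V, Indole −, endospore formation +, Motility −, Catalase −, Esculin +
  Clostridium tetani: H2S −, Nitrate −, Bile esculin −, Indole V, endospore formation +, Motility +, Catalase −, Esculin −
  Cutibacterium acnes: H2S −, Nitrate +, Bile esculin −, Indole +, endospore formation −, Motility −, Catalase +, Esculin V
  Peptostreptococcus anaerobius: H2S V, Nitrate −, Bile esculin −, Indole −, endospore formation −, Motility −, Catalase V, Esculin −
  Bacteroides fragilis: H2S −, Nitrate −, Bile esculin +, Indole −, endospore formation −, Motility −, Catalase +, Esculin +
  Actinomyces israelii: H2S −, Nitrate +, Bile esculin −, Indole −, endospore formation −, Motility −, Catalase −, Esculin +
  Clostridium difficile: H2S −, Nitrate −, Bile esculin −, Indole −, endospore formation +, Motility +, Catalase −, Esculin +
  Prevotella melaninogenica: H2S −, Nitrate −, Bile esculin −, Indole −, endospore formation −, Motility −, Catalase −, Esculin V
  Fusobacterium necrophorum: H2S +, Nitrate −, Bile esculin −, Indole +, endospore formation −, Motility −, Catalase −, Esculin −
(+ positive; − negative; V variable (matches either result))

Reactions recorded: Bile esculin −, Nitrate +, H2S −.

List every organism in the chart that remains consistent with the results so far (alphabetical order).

Nitrate +: excludes 7 organisms — 4 left.
H2S −: excludes Clostridium perfringens — 3 left.
Bile esculin −: all 3 remaining candidates are consistent.

Actinomyces israelii, Clostridium septicum, Cutibacterium acnes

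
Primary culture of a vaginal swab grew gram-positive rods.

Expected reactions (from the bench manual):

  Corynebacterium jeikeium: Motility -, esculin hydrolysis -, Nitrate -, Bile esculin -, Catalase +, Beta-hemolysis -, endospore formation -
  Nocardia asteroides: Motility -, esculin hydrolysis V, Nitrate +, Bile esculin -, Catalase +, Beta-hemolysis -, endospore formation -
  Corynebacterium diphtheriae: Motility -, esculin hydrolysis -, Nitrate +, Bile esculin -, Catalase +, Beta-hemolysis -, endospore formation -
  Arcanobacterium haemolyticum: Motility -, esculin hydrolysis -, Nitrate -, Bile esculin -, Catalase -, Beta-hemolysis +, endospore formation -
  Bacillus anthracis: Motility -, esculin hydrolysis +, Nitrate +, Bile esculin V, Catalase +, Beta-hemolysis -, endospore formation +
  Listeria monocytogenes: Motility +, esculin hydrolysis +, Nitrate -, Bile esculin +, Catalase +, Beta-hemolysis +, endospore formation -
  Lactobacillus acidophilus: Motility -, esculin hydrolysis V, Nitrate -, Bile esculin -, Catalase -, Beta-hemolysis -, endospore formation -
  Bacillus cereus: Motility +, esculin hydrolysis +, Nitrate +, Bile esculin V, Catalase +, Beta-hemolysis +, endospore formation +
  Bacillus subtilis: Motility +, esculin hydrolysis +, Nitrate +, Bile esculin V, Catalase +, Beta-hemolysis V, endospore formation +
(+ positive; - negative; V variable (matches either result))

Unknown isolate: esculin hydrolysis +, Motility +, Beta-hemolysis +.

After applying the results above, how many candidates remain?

3

Beta-hemolysis +: excludes 5 organisms — 4 left.
esculin hydrolysis +: excludes Arcanobacterium haemolyticum — 3 left.
Motility +: all 3 remaining candidates are consistent.
Still consistent: Bacillus cereus, Bacillus subtilis, Listeria monocytogenes.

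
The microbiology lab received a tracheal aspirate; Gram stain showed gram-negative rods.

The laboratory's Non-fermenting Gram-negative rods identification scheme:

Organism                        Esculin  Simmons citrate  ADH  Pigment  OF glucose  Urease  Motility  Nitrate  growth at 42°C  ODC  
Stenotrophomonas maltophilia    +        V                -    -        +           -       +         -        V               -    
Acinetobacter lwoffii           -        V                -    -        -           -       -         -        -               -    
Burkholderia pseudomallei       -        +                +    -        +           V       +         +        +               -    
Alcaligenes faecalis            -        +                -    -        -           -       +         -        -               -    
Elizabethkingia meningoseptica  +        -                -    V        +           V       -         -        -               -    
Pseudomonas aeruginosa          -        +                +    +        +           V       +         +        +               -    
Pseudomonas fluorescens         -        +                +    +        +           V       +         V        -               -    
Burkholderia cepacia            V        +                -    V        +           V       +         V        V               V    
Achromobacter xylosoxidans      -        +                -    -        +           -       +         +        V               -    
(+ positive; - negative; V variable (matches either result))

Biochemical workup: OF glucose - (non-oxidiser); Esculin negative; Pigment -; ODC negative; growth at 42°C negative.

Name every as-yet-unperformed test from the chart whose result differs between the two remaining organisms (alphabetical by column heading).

ODC -: all 9 remaining candidates are consistent.
Pigment -: excludes Pseudomonas aeruginosa, Pseudomonas fluorescens — 7 left.
growth at 42°C -: excludes Burkholderia pseudomallei — 6 left.
Esculin -: excludes Stenotrophomonas maltophilia, Elizabethkingia meningoseptica — 4 left.
OF glucose -: excludes Burkholderia cepacia, Achromobacter xylosoxidans — 2 left.
Two candidates remain: Acinetobacter lwoffii and Alcaligenes faecalis.
  Simmons citrate: V vs + — variable for at least one, does not separate.
  ADH: - vs - — same for both, does not separate.
  Urease: - vs - — same for both, does not separate.
  Motility: Acinetobacter lwoffii -, Alcaligenes faecalis + — discriminates.
  Nitrate: - vs - — same for both, does not separate.

Motility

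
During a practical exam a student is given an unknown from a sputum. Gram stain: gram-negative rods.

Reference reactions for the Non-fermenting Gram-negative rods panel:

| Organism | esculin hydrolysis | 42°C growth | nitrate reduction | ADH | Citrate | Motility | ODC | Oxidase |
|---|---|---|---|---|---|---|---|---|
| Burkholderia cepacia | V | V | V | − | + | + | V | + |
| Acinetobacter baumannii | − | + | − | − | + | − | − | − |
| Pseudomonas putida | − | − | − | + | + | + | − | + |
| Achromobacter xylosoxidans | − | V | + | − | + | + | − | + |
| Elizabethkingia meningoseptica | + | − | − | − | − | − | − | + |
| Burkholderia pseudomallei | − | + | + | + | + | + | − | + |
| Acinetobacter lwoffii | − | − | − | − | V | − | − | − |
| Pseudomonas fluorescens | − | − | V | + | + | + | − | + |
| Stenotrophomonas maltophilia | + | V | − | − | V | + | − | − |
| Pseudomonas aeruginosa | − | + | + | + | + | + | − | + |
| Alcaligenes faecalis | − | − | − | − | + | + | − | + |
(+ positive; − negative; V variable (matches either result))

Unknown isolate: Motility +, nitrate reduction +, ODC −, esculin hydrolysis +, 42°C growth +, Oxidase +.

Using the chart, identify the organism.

42°C growth +: excludes 5 organisms — 6 left.
nitrate reduction +: excludes Acinetobacter baumannii, Stenotrophomonas maltophilia — 4 left.
Oxidase +: all 4 remaining candidates are consistent.
Motility +: all 4 remaining candidates are consistent.
ODC −: all 4 remaining candidates are consistent.
esculin hydrolysis +: excludes Achromobacter xylosoxidans, Burkholderia pseudomallei, Pseudomonas aeruginosa — 1 left.

Burkholderia cepacia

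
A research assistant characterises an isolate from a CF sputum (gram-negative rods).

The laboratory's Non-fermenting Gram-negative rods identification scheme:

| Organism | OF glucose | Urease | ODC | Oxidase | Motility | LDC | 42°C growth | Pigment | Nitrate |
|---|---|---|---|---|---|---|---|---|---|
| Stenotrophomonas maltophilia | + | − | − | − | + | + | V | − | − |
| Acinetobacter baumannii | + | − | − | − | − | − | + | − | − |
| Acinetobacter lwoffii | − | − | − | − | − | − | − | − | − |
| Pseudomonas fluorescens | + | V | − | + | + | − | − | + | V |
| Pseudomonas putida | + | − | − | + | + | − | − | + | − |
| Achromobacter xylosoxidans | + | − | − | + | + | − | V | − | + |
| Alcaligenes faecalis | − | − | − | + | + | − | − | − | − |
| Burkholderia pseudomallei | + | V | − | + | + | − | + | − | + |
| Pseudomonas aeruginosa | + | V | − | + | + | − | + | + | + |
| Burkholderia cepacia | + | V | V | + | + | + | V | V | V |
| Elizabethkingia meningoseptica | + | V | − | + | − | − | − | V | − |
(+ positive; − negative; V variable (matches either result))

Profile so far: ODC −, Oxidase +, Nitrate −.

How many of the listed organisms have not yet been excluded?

Nitrate −: excludes Achromobacter xylosoxidans, Burkholderia pseudomallei, Pseudomonas aeruginosa — 8 left.
Oxidase +: excludes Stenotrophomonas maltophilia, Acinetobacter baumannii, Acinetobacter lwoffii — 5 left.
ODC −: all 5 remaining candidates are consistent.
Still consistent: Alcaligenes faecalis, Burkholderia cepacia, Elizabethkingia meningoseptica, Pseudomonas fluorescens, Pseudomonas putida.

5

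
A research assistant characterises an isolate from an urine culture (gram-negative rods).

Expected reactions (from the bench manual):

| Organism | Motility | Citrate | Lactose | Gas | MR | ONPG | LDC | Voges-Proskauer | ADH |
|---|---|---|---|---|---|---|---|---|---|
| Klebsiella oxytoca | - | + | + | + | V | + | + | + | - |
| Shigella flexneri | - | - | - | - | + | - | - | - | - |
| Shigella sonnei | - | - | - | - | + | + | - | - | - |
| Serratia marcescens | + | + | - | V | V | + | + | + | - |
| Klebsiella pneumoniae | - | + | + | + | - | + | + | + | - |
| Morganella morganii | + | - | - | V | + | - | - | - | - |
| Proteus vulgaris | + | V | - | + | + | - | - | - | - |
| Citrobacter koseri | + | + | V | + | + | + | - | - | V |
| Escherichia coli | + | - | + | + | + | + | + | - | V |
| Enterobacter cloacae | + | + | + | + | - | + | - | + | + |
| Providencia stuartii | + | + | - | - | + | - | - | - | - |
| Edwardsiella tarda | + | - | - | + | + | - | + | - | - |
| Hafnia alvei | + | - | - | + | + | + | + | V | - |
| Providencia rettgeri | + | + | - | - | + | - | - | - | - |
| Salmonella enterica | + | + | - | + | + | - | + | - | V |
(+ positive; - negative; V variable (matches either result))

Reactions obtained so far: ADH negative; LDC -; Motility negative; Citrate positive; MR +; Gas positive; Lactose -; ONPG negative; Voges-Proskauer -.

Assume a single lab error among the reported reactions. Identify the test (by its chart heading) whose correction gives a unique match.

As reported, no row in the chart matches all 9 reactions.
Reversing Citrate → still no organism matches.
Reversing Gas → still no organism matches.
Reversing ADH → still no organism matches.
Reversing Motility (to +) → unique match: Proteus vulgaris.
Reversing LDC → still no organism matches.
Reversing Lactose → still no organism matches.
Reversing ONPG → still no organism matches.
Reversing Voges-Proskauer → still no organism matches.
Reversing MR → still no organism matches.

Motility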